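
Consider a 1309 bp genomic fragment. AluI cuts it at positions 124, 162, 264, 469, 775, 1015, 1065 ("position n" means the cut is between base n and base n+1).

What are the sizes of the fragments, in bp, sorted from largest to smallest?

306, 244, 240, 205, 124, 102, 50, 38 bp

Linear molecule, 7 cuts → 8 fragments:
  124 − 0 = 124 bp
  162 − 124 = 38 bp
  264 − 162 = 102 bp
  469 − 264 = 205 bp
  775 − 469 = 306 bp
  1015 − 775 = 240 bp
  1065 − 1015 = 50 bp
  1309 − 1065 = 244 bp
Sorted largest to smallest: 306, 244, 240, 205, 124, 102, 50, 38 bp.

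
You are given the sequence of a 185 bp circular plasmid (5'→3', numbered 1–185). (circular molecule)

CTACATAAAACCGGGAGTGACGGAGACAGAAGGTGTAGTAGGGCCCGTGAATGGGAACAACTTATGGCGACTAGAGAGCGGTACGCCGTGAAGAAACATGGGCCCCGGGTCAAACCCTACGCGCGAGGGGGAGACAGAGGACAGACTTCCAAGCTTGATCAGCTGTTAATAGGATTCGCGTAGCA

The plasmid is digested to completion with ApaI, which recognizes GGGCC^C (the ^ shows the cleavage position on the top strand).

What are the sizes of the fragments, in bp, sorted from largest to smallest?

ApaI sites (GGGCCC) start at positions 41, 100.
ApaI cuts after base 5 of each site (before the last base), so after positions 45, 104.
Circular molecule, 2 cuts → 2 fragments:
  46–104 → 59 bp
  105–185 then 1–45 → 81 + 45 = 126 bp
Sorted largest to smallest: 126, 59 bp.

126, 59 bp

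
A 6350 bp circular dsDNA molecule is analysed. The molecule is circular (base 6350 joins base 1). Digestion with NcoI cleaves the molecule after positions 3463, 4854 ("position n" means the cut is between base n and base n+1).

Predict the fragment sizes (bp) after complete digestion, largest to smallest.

Circular molecule, 2 cuts → 2 fragments:
  4854 − 3463 = 1391 bp
  wrap: 6350 − 4854 + 3463 = 4959 bp
Sorted largest to smallest: 4959, 1391 bp.

4959, 1391 bp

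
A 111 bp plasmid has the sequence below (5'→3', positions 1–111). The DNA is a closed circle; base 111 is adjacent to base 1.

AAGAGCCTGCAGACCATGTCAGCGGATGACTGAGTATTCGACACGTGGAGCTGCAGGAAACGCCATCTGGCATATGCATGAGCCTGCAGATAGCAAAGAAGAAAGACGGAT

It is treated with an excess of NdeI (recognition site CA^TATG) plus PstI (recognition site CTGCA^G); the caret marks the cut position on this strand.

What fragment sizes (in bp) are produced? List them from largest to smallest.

The NdeI site (CATATG) starts at position 71.
NdeI cuts after base 2 of each site, so after position 72.
PstI sites (CTGCAG) start at positions 7, 51, 84.
PstI cuts after base 5 of each site (before the last base), so after positions 11, 55, 88.
Combined cut positions: 11, 55, 72, 88.
Circular molecule, 4 cuts → 4 fragments:
  12–55 → 44 bp
  56–72 → 17 bp
  73–88 → 16 bp
  89–111 then 1–11 → 23 + 11 = 34 bp
Sorted largest to smallest: 44, 34, 17, 16 bp.

44, 34, 17, 16 bp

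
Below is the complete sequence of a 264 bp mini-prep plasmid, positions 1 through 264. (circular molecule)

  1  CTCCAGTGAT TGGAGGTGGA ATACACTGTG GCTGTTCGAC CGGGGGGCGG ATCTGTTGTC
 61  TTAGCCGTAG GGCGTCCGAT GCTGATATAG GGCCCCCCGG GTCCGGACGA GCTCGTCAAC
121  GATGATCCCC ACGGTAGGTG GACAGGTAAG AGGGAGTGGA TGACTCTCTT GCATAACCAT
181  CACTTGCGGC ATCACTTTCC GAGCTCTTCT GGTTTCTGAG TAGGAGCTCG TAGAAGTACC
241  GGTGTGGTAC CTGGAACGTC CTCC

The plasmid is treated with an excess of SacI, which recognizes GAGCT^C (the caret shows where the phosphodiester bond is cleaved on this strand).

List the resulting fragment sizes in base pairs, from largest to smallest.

SacI sites (GAGCTC) start at positions 109, 201, 224.
SacI cuts after base 5 of each site (before the last base), so after positions 113, 205, 228.
Circular molecule, 3 cuts → 3 fragments:
  114–205 → 92 bp
  206–228 → 23 bp
  229–264 then 1–113 → 36 + 113 = 149 bp
Sorted largest to smallest: 149, 92, 23 bp.

149, 92, 23 bp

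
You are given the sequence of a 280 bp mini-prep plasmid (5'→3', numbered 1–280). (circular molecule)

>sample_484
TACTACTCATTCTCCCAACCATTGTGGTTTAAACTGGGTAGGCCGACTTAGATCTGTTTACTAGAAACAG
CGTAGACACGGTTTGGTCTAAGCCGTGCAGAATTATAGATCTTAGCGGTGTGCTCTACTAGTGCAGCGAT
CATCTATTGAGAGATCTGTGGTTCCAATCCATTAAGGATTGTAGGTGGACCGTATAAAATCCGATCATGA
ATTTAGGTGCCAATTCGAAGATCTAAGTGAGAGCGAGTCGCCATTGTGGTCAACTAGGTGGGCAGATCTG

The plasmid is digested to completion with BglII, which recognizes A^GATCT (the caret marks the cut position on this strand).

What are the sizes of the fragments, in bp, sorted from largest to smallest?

BglII sites (AGATCT) start at positions 50, 107, 152, 229, 274.
BglII cuts after the first base of each site, so after positions 50, 107, 152, 229, 274.
Circular molecule, 5 cuts → 5 fragments:
  51–107 → 57 bp
  108–152 → 45 bp
  153–229 → 77 bp
  230–274 → 45 bp
  275–280 then 1–50 → 6 + 50 = 56 bp
Sorted largest to smallest: 77, 57, 56, 45, 45 bp.

77, 57, 56, 45, 45 bp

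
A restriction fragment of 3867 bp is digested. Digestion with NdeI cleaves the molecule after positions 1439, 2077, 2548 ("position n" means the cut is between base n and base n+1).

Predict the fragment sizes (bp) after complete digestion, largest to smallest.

1439, 1319, 638, 471 bp

Linear molecule, 3 cuts → 4 fragments:
  1439 − 0 = 1439 bp
  2077 − 1439 = 638 bp
  2548 − 2077 = 471 bp
  3867 − 2548 = 1319 bp
Sorted largest to smallest: 1439, 1319, 638, 471 bp.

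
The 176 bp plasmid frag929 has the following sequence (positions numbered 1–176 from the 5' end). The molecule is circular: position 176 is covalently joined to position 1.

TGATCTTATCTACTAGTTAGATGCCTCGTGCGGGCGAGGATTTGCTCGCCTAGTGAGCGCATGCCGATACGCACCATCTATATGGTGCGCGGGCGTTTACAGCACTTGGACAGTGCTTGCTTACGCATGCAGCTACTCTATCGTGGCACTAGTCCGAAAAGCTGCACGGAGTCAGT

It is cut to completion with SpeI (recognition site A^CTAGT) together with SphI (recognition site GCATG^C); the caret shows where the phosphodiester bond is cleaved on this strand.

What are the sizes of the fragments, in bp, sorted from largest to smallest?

SpeI sites (ACTAGT) start at positions 12, 148.
SpeI cuts after the first base of each site, so after positions 12, 148.
SphI sites (GCATGC) start at positions 59, 125.
SphI cuts after base 5 of each site (before the last base), so after positions 63, 129.
Combined cut positions: 12, 63, 129, 148.
Circular molecule, 4 cuts → 4 fragments:
  13–63 → 51 bp
  64–129 → 66 bp
  130–148 → 19 bp
  149–176 then 1–12 → 28 + 12 = 40 bp
Sorted largest to smallest: 66, 51, 40, 19 bp.

66, 51, 40, 19 bp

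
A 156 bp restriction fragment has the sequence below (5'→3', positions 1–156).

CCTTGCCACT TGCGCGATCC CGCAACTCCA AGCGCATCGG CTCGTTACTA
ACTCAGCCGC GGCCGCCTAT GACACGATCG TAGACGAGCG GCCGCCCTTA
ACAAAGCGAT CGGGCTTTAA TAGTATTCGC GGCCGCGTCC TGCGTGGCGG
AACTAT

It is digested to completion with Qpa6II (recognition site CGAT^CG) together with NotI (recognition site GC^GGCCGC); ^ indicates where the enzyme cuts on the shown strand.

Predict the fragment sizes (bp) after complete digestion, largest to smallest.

60, 26, 21, 20, 18, 11 bp

Qpa6II sites (CGATCG) start at positions 75, 107.
Qpa6II cuts after base 4 of each site, so after positions 78, 110.
NotI sites (GCGGCCGC) start at positions 59, 88, 129.
NotI cuts after base 2 of each site, so after positions 60, 89, 130.
Combined cut positions: 60, 78, 89, 110, 130.
Linear molecule, 5 cuts → 6 fragments:
  1–60 → 60 bp
  61–78 → 18 bp
  79–89 → 11 bp
  90–110 → 21 bp
  111–130 → 20 bp
  131–156 → 26 bp
Sorted largest to smallest: 60, 26, 21, 20, 18, 11 bp.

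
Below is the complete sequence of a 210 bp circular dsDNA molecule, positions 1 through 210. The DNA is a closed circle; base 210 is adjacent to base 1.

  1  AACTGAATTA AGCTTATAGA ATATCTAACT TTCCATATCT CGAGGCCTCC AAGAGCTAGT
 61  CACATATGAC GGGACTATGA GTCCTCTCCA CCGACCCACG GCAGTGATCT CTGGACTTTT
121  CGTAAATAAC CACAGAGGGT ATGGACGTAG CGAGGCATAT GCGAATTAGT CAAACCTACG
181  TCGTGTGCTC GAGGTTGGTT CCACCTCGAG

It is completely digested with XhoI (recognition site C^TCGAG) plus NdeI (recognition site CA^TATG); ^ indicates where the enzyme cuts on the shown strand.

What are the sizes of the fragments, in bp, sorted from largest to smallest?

XhoI sites (CTCGAG) start at positions 39, 188, 205.
XhoI cuts after the first base of each site, so after positions 39, 188, 205.
NdeI sites (CATATG) start at positions 63, 156.
NdeI cuts after base 2 of each site, so after positions 64, 157.
Combined cut positions: 39, 64, 157, 188, 205.
Circular molecule, 5 cuts → 5 fragments:
  40–64 → 25 bp
  65–157 → 93 bp
  158–188 → 31 bp
  189–205 → 17 bp
  206–210 then 1–39 → 5 + 39 = 44 bp
Sorted largest to smallest: 93, 44, 31, 25, 17 bp.

93, 44, 31, 25, 17 bp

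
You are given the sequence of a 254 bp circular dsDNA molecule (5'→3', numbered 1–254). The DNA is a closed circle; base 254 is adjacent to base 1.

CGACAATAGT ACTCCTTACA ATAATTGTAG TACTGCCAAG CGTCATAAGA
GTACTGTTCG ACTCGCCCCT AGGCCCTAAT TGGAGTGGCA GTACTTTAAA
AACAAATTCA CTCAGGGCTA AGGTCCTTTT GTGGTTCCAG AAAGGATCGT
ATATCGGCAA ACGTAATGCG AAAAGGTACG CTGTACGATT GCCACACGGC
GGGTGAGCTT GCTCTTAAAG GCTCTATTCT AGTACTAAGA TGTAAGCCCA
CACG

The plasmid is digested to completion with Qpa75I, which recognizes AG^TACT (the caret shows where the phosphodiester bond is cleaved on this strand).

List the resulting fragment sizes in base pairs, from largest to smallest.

Qpa75I sites (AGTACT) start at positions 8, 29, 50, 90, 231.
Qpa75I cuts after base 2 of each site, so after positions 9, 30, 51, 91, 232.
Circular molecule, 5 cuts → 5 fragments:
  10–30 → 21 bp
  31–51 → 21 bp
  52–91 → 40 bp
  92–232 → 141 bp
  233–254 then 1–9 → 22 + 9 = 31 bp
Sorted largest to smallest: 141, 40, 31, 21, 21 bp.

141, 40, 31, 21, 21 bp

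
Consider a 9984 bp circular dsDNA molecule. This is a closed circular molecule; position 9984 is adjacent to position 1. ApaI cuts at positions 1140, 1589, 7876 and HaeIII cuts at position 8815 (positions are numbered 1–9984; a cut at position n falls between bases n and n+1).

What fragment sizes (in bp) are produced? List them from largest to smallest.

Combined cut positions (sorted): 1140, 1589, 7876, 8815.
Circular molecule, 4 cuts → 4 fragments:
  1589 − 1140 = 449 bp
  7876 − 1589 = 6287 bp
  8815 − 7876 = 939 bp
  wrap: 9984 − 8815 + 1140 = 2309 bp
Sorted largest to smallest: 6287, 2309, 939, 449 bp.

6287, 2309, 939, 449 bp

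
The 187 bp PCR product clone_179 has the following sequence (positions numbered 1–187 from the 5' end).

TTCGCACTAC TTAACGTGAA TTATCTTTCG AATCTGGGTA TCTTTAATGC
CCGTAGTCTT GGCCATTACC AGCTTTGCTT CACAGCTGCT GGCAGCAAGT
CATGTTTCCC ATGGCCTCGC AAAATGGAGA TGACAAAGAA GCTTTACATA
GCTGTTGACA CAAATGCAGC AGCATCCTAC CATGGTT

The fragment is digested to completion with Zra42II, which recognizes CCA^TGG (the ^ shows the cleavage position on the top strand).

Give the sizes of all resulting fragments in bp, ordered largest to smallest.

Zra42II sites (CCATGG) start at positions 109, 180.
Zra42II cuts after base 3 of each site, so after positions 111, 182.
Linear molecule, 2 cuts → 3 fragments:
  1–111 → 111 bp
  112–182 → 71 bp
  183–187 → 5 bp
Sorted largest to smallest: 111, 71, 5 bp.

111, 71, 5 bp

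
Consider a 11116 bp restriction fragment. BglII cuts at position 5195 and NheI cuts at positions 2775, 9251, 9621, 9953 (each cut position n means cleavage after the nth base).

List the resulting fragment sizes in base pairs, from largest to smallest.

Combined cut positions (sorted): 2775, 5195, 9251, 9621, 9953.
Linear molecule, 5 cuts → 6 fragments:
  2775 − 0 = 2775 bp
  5195 − 2775 = 2420 bp
  9251 − 5195 = 4056 bp
  9621 − 9251 = 370 bp
  9953 − 9621 = 332 bp
  11116 − 9953 = 1163 bp
Sorted largest to smallest: 4056, 2775, 2420, 1163, 370, 332 bp.

4056, 2775, 2420, 1163, 370, 332 bp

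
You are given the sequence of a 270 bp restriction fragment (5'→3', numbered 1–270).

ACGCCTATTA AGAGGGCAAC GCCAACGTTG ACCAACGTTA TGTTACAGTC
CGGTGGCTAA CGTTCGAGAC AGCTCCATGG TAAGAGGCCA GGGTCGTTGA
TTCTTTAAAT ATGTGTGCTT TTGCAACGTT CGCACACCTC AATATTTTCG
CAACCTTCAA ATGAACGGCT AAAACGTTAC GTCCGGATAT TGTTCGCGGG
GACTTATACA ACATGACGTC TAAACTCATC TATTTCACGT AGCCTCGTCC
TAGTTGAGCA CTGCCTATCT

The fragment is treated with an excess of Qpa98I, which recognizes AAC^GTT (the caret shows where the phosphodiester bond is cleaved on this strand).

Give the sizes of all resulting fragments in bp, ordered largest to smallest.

Qpa98I sites (AACGTT) start at positions 24, 34, 59, 125, 173.
Qpa98I cuts after base 3 of each site, so after positions 26, 36, 61, 127, 175.
Linear molecule, 5 cuts → 6 fragments:
  1–26 → 26 bp
  27–36 → 10 bp
  37–61 → 25 bp
  62–127 → 66 bp
  128–175 → 48 bp
  176–270 → 95 bp
Sorted largest to smallest: 95, 66, 48, 26, 25, 10 bp.

95, 66, 48, 26, 25, 10 bp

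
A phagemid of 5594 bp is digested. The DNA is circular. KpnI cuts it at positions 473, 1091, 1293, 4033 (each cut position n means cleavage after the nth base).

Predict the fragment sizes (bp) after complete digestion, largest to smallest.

Circular molecule, 4 cuts → 4 fragments:
  1091 − 473 = 618 bp
  1293 − 1091 = 202 bp
  4033 − 1293 = 2740 bp
  wrap: 5594 − 4033 + 473 = 2034 bp
Sorted largest to smallest: 2740, 2034, 618, 202 bp.

2740, 2034, 618, 202 bp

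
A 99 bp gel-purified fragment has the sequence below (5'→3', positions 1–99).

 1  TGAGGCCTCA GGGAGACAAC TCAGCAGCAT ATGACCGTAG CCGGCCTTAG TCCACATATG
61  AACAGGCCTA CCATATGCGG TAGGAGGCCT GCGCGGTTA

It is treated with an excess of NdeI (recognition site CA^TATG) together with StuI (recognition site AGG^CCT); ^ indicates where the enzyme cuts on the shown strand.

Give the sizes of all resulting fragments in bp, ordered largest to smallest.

27, 24, 14, 12, 10, 7, 5 bp

NdeI sites (CATATG) start at positions 28, 55, 72.
NdeI cuts after base 2 of each site, so after positions 29, 56, 73.
StuI sites (AGGCCT) start at positions 3, 64, 85.
StuI cuts after base 3 of each site, so after positions 5, 66, 87.
Combined cut positions: 5, 29, 56, 66, 73, 87.
Linear molecule, 6 cuts → 7 fragments:
  1–5 → 5 bp
  6–29 → 24 bp
  30–56 → 27 bp
  57–66 → 10 bp
  67–73 → 7 bp
  74–87 → 14 bp
  88–99 → 12 bp
Sorted largest to smallest: 27, 24, 14, 12, 10, 7, 5 bp.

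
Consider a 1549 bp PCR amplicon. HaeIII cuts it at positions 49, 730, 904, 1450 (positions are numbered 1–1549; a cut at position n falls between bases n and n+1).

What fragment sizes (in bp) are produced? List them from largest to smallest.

681, 546, 174, 99, 49 bp

Linear molecule, 4 cuts → 5 fragments:
  49 − 0 = 49 bp
  730 − 49 = 681 bp
  904 − 730 = 174 bp
  1450 − 904 = 546 bp
  1549 − 1450 = 99 bp
Sorted largest to smallest: 681, 546, 174, 99, 49 bp.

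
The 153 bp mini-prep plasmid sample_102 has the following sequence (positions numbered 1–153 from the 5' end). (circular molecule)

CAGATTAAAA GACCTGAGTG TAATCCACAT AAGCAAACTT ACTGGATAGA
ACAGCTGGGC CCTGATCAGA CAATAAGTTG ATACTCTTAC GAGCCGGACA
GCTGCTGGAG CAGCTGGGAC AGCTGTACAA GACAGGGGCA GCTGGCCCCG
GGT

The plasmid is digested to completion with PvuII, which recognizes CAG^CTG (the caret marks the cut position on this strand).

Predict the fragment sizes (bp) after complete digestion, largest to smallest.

PvuII sites (CAGCTG) start at positions 52, 99, 111, 120, 139.
PvuII cuts after base 3 of each site, so after positions 54, 101, 113, 122, 141.
Circular molecule, 5 cuts → 5 fragments:
  55–101 → 47 bp
  102–113 → 12 bp
  114–122 → 9 bp
  123–141 → 19 bp
  142–153 then 1–54 → 12 + 54 = 66 bp
Sorted largest to smallest: 66, 47, 19, 12, 9 bp.

66, 47, 19, 12, 9 bp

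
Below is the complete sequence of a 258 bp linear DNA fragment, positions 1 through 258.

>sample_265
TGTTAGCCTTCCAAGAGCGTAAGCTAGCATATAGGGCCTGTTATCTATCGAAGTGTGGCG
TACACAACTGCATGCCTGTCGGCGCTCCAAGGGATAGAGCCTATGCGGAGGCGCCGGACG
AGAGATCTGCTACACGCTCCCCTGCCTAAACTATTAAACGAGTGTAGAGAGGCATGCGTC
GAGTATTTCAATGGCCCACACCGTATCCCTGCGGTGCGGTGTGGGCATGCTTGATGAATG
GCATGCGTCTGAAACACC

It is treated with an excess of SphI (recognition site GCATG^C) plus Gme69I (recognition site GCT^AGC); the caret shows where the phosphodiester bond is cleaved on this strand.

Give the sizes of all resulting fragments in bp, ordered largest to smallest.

SphI sites (GCATGC) start at positions 70, 172, 225, 241.
SphI cuts after base 5 of each site (before the last base), so after positions 74, 176, 229, 245.
The Gme69I site (GCTAGC) starts at position 23.
Gme69I cuts after base 3 of each site, so after position 25.
Combined cut positions: 25, 74, 176, 229, 245.
Linear molecule, 5 cuts → 6 fragments:
  1–25 → 25 bp
  26–74 → 49 bp
  75–176 → 102 bp
  177–229 → 53 bp
  230–245 → 16 bp
  246–258 → 13 bp
Sorted largest to smallest: 102, 53, 49, 25, 16, 13 bp.

102, 53, 49, 25, 16, 13 bp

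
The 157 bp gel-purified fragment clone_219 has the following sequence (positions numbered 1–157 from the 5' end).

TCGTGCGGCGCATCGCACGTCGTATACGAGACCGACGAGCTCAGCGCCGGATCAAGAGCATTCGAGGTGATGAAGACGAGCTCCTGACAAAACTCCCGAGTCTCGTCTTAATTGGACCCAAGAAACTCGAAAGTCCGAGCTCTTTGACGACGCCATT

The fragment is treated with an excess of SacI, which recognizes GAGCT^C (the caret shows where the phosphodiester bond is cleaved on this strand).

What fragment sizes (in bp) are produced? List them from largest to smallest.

59, 41, 41, 16 bp

SacI sites (GAGCTC) start at positions 37, 78, 137.
SacI cuts after base 5 of each site (before the last base), so after positions 41, 82, 141.
Linear molecule, 3 cuts → 4 fragments:
  1–41 → 41 bp
  42–82 → 41 bp
  83–141 → 59 bp
  142–157 → 16 bp
Sorted largest to smallest: 59, 41, 41, 16 bp.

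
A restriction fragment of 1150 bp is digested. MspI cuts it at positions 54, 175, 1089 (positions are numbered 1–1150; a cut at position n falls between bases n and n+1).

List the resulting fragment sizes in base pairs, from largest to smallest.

Linear molecule, 3 cuts → 4 fragments:
  54 − 0 = 54 bp
  175 − 54 = 121 bp
  1089 − 175 = 914 bp
  1150 − 1089 = 61 bp
Sorted largest to smallest: 914, 121, 61, 54 bp.

914, 121, 61, 54 bp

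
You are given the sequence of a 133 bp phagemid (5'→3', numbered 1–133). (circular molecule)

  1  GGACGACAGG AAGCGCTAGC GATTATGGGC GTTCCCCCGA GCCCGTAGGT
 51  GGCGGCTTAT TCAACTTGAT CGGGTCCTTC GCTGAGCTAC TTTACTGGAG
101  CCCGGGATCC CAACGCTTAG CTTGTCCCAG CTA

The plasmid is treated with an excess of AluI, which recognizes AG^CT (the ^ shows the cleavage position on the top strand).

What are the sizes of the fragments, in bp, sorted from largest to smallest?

89, 34, 10 bp

AluI sites (AGCT) start at positions 85, 119, 129.
AluI cuts after base 2 of each site, so after positions 86, 120, 130.
Circular molecule, 3 cuts → 3 fragments:
  87–120 → 34 bp
  121–130 → 10 bp
  131–133 then 1–86 → 3 + 86 = 89 bp
Sorted largest to smallest: 89, 34, 10 bp.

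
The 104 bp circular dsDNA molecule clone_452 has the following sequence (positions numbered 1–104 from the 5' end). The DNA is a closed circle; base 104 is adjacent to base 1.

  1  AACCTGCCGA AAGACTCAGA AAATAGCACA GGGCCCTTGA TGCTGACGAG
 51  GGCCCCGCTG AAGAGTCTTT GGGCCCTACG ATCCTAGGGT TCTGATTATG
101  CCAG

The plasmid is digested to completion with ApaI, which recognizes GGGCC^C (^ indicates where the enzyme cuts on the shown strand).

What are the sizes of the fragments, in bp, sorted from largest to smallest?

ApaI sites (GGGCCC) start at positions 31, 50, 71.
ApaI cuts after base 5 of each site (before the last base), so after positions 35, 54, 75.
Circular molecule, 3 cuts → 3 fragments:
  36–54 → 19 bp
  55–75 → 21 bp
  76–104 then 1–35 → 29 + 35 = 64 bp
Sorted largest to smallest: 64, 21, 19 bp.

64, 21, 19 bp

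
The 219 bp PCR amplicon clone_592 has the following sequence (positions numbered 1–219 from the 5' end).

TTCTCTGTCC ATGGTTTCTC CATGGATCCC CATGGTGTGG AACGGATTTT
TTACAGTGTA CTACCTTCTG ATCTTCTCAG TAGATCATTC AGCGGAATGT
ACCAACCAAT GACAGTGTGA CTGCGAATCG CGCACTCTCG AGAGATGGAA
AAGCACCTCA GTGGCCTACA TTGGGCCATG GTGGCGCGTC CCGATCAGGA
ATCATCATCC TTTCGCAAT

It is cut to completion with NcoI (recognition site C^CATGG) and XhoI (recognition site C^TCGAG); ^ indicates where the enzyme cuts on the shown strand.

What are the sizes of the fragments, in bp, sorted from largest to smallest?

NcoI sites (CCATGG) start at positions 9, 20, 30, 176.
NcoI cuts after the first base of each site, so after positions 9, 20, 30, 176.
The XhoI site (CTCGAG) starts at position 137.
XhoI cuts after the first base of each site, so after position 137.
Combined cut positions: 9, 20, 30, 137, 176.
Linear molecule, 5 cuts → 6 fragments:
  1–9 → 9 bp
  10–20 → 11 bp
  21–30 → 10 bp
  31–137 → 107 bp
  138–176 → 39 bp
  177–219 → 43 bp
Sorted largest to smallest: 107, 43, 39, 11, 10, 9 bp.

107, 43, 39, 11, 10, 9 bp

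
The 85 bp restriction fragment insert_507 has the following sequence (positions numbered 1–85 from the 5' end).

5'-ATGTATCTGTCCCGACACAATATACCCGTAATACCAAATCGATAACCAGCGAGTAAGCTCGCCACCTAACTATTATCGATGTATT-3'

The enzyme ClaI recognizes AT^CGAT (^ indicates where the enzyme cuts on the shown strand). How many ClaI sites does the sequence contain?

ATCGAT occurs starting at positions 38, 75.
ClaI cuts at 2 sites.

2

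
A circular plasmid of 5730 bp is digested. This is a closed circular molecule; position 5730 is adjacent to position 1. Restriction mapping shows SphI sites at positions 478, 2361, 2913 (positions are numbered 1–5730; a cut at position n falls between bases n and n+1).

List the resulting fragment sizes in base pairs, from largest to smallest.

3295, 1883, 552 bp

Circular molecule, 3 cuts → 3 fragments:
  2361 − 478 = 1883 bp
  2913 − 2361 = 552 bp
  wrap: 5730 − 2913 + 478 = 3295 bp
Sorted largest to smallest: 3295, 1883, 552 bp.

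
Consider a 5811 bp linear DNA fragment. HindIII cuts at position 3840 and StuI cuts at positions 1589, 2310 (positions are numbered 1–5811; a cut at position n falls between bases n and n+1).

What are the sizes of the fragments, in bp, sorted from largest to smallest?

1971, 1589, 1530, 721 bp

Combined cut positions (sorted): 1589, 2310, 3840.
Linear molecule, 3 cuts → 4 fragments:
  1589 − 0 = 1589 bp
  2310 − 1589 = 721 bp
  3840 − 2310 = 1530 bp
  5811 − 3840 = 1971 bp
Sorted largest to smallest: 1971, 1589, 1530, 721 bp.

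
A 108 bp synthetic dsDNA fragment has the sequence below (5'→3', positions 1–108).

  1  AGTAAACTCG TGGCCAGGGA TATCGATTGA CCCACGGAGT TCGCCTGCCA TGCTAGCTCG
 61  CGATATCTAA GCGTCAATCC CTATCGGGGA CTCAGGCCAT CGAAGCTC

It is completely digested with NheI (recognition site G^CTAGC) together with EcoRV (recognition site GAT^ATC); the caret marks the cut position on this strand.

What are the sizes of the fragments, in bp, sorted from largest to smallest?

The NheI site (GCTAGC) starts at position 52.
NheI cuts after the first base of each site, so after position 52.
EcoRV sites (GATATC) start at positions 19, 62.
EcoRV cuts after base 3 of each site, so after positions 21, 64.
Combined cut positions: 21, 52, 64.
Linear molecule, 3 cuts → 4 fragments:
  1–21 → 21 bp
  22–52 → 31 bp
  53–64 → 12 bp
  65–108 → 44 bp
Sorted largest to smallest: 44, 31, 21, 12 bp.

44, 31, 21, 12 bp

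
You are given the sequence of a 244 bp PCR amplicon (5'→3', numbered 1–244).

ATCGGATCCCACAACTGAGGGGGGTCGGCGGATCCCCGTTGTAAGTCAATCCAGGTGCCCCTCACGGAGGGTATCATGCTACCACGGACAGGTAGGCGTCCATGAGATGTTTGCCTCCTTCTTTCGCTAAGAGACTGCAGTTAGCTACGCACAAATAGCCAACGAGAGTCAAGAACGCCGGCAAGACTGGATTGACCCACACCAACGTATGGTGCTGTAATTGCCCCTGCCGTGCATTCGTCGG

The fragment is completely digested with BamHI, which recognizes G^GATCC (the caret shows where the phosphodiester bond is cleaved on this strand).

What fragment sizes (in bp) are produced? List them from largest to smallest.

214, 26, 4 bp

BamHI sites (GGATCC) start at positions 4, 30.
BamHI cuts after the first base of each site, so after positions 4, 30.
Linear molecule, 2 cuts → 3 fragments:
  1–4 → 4 bp
  5–30 → 26 bp
  31–244 → 214 bp
Sorted largest to smallest: 214, 26, 4 bp.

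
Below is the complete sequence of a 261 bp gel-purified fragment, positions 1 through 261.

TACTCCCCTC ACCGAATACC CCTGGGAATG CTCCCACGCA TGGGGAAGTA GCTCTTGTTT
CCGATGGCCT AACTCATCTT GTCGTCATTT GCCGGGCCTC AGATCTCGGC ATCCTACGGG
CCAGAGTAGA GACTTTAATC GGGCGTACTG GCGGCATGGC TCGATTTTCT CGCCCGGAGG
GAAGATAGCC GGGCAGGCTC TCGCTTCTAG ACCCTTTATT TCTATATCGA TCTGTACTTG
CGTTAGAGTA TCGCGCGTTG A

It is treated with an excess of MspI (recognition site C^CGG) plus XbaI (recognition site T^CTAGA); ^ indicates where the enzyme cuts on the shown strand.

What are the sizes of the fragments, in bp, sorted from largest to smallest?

92, 82, 55, 17, 15 bp

MspI sites (CCGG) start at positions 92, 174, 189.
MspI cuts after the first base of each site, so after positions 92, 174, 189.
The XbaI site (TCTAGA) starts at position 206.
XbaI cuts after the first base of each site, so after position 206.
Combined cut positions: 92, 174, 189, 206.
Linear molecule, 4 cuts → 5 fragments:
  1–92 → 92 bp
  93–174 → 82 bp
  175–189 → 15 bp
  190–206 → 17 bp
  207–261 → 55 bp
Sorted largest to smallest: 92, 82, 55, 17, 15 bp.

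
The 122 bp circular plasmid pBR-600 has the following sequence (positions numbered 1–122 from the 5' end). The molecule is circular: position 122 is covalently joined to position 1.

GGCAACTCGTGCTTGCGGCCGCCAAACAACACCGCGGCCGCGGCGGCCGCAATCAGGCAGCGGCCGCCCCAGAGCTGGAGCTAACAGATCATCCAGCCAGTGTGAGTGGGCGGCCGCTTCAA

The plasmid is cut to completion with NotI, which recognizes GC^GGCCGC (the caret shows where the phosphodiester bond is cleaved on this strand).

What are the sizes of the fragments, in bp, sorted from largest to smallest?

NotI sites (GCGGCCGC) start at positions 15, 34, 43, 60, 110.
NotI cuts after base 2 of each site, so after positions 16, 35, 44, 61, 111.
Circular molecule, 5 cuts → 5 fragments:
  17–35 → 19 bp
  36–44 → 9 bp
  45–61 → 17 bp
  62–111 → 50 bp
  112–122 then 1–16 → 11 + 16 = 27 bp
Sorted largest to smallest: 50, 27, 19, 17, 9 bp.

50, 27, 19, 17, 9 bp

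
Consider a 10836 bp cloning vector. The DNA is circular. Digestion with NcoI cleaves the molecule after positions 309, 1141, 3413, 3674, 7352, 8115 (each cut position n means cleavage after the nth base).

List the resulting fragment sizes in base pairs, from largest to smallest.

Circular molecule, 6 cuts → 6 fragments:
  1141 − 309 = 832 bp
  3413 − 1141 = 2272 bp
  3674 − 3413 = 261 bp
  7352 − 3674 = 3678 bp
  8115 − 7352 = 763 bp
  wrap: 10836 − 8115 + 309 = 3030 bp
Sorted largest to smallest: 3678, 3030, 2272, 832, 763, 261 bp.

3678, 3030, 2272, 832, 763, 261 bp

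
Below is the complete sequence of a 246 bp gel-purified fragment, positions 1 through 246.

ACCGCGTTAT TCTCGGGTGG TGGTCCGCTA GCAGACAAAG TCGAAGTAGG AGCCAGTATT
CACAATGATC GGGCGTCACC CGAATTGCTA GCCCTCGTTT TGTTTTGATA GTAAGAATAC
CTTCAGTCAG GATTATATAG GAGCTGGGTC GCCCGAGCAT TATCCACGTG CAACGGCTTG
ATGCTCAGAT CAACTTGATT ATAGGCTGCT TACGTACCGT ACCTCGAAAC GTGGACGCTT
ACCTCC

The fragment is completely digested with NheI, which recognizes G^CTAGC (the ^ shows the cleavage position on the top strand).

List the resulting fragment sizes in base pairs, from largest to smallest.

NheI sites (GCTAGC) start at positions 27, 87.
NheI cuts after the first base of each site, so after positions 27, 87.
Linear molecule, 2 cuts → 3 fragments:
  1–27 → 27 bp
  28–87 → 60 bp
  88–246 → 159 bp
Sorted largest to smallest: 159, 60, 27 bp.

159, 60, 27 bp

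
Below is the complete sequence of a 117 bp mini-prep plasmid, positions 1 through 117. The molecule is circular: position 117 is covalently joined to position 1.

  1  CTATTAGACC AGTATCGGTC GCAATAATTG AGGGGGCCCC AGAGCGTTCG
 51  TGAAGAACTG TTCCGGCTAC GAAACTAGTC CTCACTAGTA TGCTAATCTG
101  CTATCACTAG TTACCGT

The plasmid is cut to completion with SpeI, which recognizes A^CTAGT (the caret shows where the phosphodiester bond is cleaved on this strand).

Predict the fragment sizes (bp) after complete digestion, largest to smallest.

SpeI sites (ACTAGT) start at positions 74, 84, 106.
SpeI cuts after the first base of each site, so after positions 74, 84, 106.
Circular molecule, 3 cuts → 3 fragments:
  75–84 → 10 bp
  85–106 → 22 bp
  107–117 then 1–74 → 11 + 74 = 85 bp
Sorted largest to smallest: 85, 22, 10 bp.

85, 22, 10 bp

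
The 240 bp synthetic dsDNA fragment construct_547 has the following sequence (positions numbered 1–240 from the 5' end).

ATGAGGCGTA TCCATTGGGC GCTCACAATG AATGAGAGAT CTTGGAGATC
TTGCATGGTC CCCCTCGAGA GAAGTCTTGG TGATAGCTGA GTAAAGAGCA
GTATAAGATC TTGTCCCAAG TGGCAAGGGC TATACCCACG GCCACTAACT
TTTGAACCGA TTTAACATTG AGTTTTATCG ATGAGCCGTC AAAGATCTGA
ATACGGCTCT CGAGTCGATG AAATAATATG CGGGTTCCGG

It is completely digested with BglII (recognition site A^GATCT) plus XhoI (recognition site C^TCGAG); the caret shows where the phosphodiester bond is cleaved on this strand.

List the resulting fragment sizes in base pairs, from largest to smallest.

BglII sites (AGATCT) start at positions 37, 46, 106, 193.
BglII cuts after the first base of each site, so after positions 37, 46, 106, 193.
XhoI sites (CTCGAG) start at positions 64, 209.
XhoI cuts after the first base of each site, so after positions 64, 209.
Combined cut positions: 37, 46, 64, 106, 193, 209.
Linear molecule, 6 cuts → 7 fragments:
  1–37 → 37 bp
  38–46 → 9 bp
  47–64 → 18 bp
  65–106 → 42 bp
  107–193 → 87 bp
  194–209 → 16 bp
  210–240 → 31 bp
Sorted largest to smallest: 87, 42, 37, 31, 18, 16, 9 bp.

87, 42, 37, 31, 18, 16, 9 bp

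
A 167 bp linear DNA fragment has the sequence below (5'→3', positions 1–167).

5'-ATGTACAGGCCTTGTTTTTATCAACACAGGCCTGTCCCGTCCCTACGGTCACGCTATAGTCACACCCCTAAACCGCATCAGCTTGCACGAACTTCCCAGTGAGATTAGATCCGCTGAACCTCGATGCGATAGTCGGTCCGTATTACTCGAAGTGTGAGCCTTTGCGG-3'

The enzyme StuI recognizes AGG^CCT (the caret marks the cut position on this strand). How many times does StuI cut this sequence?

2

AGGCCT occurs starting at positions 7, 28.
StuI cuts at 2 sites.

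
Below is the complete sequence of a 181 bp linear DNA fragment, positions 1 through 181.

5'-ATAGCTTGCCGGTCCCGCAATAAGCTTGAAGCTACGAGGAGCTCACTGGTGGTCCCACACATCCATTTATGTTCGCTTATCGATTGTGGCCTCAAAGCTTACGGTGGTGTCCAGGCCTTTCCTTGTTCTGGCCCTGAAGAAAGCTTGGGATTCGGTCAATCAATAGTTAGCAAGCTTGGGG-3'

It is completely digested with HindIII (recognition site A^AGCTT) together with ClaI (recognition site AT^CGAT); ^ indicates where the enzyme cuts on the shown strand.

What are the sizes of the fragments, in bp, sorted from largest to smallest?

HindIII sites (AAGCTT) start at positions 22, 95, 141, 172.
HindIII cuts after the first base of each site, so after positions 22, 95, 141, 172.
The ClaI site (ATCGAT) starts at position 79.
ClaI cuts after base 2 of each site, so after position 80.
Combined cut positions: 22, 80, 95, 141, 172.
Linear molecule, 5 cuts → 6 fragments:
  1–22 → 22 bp
  23–80 → 58 bp
  81–95 → 15 bp
  96–141 → 46 bp
  142–172 → 31 bp
  173–181 → 9 bp
Sorted largest to smallest: 58, 46, 31, 22, 15, 9 bp.

58, 46, 31, 22, 15, 9 bp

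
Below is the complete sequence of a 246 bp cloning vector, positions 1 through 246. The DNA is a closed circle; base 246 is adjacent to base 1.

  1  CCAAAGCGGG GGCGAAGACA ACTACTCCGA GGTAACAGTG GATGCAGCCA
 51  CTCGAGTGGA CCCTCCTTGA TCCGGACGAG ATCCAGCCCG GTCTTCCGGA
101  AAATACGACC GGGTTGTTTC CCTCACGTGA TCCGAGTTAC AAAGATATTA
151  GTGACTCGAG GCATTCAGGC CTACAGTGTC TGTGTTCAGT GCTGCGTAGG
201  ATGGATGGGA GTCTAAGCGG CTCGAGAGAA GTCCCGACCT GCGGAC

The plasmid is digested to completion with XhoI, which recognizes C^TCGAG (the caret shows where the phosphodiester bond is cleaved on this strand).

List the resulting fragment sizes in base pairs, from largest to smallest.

XhoI sites (CTCGAG) start at positions 51, 155, 221.
XhoI cuts after the first base of each site, so after positions 51, 155, 221.
Circular molecule, 3 cuts → 3 fragments:
  52–155 → 104 bp
  156–221 → 66 bp
  222–246 then 1–51 → 25 + 51 = 76 bp
Sorted largest to smallest: 104, 76, 66 bp.

104, 76, 66 bp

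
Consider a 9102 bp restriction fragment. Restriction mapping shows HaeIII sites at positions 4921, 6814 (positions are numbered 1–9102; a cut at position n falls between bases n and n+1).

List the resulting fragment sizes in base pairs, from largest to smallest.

Linear molecule, 2 cuts → 3 fragments:
  4921 − 0 = 4921 bp
  6814 − 4921 = 1893 bp
  9102 − 6814 = 2288 bp
Sorted largest to smallest: 4921, 2288, 1893 bp.

4921, 2288, 1893 bp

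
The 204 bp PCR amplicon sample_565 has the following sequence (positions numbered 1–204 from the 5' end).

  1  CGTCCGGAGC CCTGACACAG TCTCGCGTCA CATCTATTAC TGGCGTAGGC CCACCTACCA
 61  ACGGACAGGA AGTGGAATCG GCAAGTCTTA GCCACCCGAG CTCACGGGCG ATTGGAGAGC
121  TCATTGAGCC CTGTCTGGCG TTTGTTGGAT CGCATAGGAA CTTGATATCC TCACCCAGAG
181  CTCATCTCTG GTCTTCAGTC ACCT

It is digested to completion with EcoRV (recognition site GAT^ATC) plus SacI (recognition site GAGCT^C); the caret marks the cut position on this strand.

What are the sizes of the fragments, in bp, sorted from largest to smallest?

102, 45, 22, 19, 16 bp

The EcoRV site (GATATC) starts at position 164.
EcoRV cuts after base 3 of each site, so after position 166.
SacI sites (GAGCTC) start at positions 98, 117, 178.
SacI cuts after base 5 of each site (before the last base), so after positions 102, 121, 182.
Combined cut positions: 102, 121, 166, 182.
Linear molecule, 4 cuts → 5 fragments:
  1–102 → 102 bp
  103–121 → 19 bp
  122–166 → 45 bp
  167–182 → 16 bp
  183–204 → 22 bp
Sorted largest to smallest: 102, 45, 22, 19, 16 bp.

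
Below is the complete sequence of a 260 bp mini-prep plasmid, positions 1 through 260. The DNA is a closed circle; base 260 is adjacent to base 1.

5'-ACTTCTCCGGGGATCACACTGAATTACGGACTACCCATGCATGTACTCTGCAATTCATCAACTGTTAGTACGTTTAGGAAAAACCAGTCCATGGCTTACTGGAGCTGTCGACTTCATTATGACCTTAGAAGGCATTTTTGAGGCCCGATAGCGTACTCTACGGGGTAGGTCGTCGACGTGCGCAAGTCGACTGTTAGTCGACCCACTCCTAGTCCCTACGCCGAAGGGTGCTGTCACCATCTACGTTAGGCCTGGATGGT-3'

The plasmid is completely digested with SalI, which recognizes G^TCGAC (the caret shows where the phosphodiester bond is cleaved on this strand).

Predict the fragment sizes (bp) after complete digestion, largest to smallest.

SalI sites (GTCGAC) start at positions 107, 172, 186, 197.
SalI cuts after the first base of each site, so after positions 107, 172, 186, 197.
Circular molecule, 4 cuts → 4 fragments:
  108–172 → 65 bp
  173–186 → 14 bp
  187–197 → 11 bp
  198–260 then 1–107 → 63 + 107 = 170 bp
Sorted largest to smallest: 170, 65, 14, 11 bp.

170, 65, 14, 11 bp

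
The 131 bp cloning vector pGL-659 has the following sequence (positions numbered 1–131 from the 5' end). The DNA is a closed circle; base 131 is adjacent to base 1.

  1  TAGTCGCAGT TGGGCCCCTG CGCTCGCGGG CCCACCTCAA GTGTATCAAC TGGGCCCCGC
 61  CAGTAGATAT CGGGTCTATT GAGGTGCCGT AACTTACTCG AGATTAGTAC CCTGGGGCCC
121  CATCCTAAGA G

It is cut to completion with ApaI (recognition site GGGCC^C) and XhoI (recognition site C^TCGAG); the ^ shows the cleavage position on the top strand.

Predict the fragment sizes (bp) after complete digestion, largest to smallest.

ApaI sites (GGGCCC) start at positions 12, 28, 52, 115.
ApaI cuts after base 5 of each site (before the last base), so after positions 16, 32, 56, 119.
The XhoI site (CTCGAG) starts at position 97.
XhoI cuts after the first base of each site, so after position 97.
Combined cut positions: 16, 32, 56, 97, 119.
Circular molecule, 5 cuts → 5 fragments:
  17–32 → 16 bp
  33–56 → 24 bp
  57–97 → 41 bp
  98–119 → 22 bp
  120–131 then 1–16 → 12 + 16 = 28 bp
Sorted largest to smallest: 41, 28, 24, 22, 16 bp.

41, 28, 24, 22, 16 bp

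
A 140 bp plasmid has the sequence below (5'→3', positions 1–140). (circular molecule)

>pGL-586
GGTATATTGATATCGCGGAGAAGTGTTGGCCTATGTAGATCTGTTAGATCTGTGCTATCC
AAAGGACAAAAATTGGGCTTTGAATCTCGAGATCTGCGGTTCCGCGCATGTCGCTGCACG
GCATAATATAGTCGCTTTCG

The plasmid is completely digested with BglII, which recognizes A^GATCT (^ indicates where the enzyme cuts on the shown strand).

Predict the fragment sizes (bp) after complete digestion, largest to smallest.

BglII sites (AGATCT) start at positions 37, 46, 90.
BglII cuts after the first base of each site, so after positions 37, 46, 90.
Circular molecule, 3 cuts → 3 fragments:
  38–46 → 9 bp
  47–90 → 44 bp
  91–140 then 1–37 → 50 + 37 = 87 bp
Sorted largest to smallest: 87, 44, 9 bp.

87, 44, 9 bp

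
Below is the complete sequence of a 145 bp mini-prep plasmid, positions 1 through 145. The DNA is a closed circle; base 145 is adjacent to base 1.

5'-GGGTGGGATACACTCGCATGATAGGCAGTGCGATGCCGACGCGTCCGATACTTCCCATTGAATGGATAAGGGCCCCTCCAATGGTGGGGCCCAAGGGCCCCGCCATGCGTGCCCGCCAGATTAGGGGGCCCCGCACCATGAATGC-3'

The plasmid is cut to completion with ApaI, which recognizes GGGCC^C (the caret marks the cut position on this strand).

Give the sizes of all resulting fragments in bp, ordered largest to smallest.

ApaI sites (GGGCCC) start at positions 70, 87, 95, 126.
ApaI cuts after base 5 of each site (before the last base), so after positions 74, 91, 99, 130.
Circular molecule, 4 cuts → 4 fragments:
  75–91 → 17 bp
  92–99 → 8 bp
  100–130 → 31 bp
  131–145 then 1–74 → 15 + 74 = 89 bp
Sorted largest to smallest: 89, 31, 17, 8 bp.

89, 31, 17, 8 bp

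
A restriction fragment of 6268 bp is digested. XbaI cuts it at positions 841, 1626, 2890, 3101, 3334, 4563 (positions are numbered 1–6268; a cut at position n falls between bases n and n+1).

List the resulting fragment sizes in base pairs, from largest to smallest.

Linear molecule, 6 cuts → 7 fragments:
  841 − 0 = 841 bp
  1626 − 841 = 785 bp
  2890 − 1626 = 1264 bp
  3101 − 2890 = 211 bp
  3334 − 3101 = 233 bp
  4563 − 3334 = 1229 bp
  6268 − 4563 = 1705 bp
Sorted largest to smallest: 1705, 1264, 1229, 841, 785, 233, 211 bp.

1705, 1264, 1229, 841, 785, 233, 211 bp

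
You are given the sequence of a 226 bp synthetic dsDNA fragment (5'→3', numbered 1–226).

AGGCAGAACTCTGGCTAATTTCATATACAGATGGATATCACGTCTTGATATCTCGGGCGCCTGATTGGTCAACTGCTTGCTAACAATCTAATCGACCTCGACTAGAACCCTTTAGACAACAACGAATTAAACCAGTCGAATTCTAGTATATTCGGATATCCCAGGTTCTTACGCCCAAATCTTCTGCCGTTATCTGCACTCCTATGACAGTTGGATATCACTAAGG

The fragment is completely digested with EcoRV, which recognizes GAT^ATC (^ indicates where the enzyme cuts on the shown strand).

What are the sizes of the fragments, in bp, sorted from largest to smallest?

108, 59, 36, 13, 10 bp

EcoRV sites (GATATC) start at positions 34, 47, 155, 214.
EcoRV cuts after base 3 of each site, so after positions 36, 49, 157, 216.
Linear molecule, 4 cuts → 5 fragments:
  1–36 → 36 bp
  37–49 → 13 bp
  50–157 → 108 bp
  158–216 → 59 bp
  217–226 → 10 bp
Sorted largest to smallest: 108, 59, 36, 13, 10 bp.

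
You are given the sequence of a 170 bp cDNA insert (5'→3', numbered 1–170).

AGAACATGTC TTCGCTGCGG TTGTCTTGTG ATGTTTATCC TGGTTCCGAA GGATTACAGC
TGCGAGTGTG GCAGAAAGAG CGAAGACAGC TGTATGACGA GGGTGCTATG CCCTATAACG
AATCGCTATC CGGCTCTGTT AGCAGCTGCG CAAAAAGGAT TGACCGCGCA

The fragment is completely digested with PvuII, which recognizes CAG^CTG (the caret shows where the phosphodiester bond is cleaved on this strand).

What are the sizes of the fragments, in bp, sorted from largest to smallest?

59, 56, 30, 25 bp

PvuII sites (CAGCTG) start at positions 57, 87, 143.
PvuII cuts after base 3 of each site, so after positions 59, 89, 145.
Linear molecule, 3 cuts → 4 fragments:
  1–59 → 59 bp
  60–89 → 30 bp
  90–145 → 56 bp
  146–170 → 25 bp
Sorted largest to smallest: 59, 56, 30, 25 bp.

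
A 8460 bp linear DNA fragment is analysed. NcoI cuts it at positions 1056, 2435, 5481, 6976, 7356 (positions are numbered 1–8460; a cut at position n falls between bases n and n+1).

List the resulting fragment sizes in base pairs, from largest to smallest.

3046, 1495, 1379, 1104, 1056, 380 bp

Linear molecule, 5 cuts → 6 fragments:
  1056 − 0 = 1056 bp
  2435 − 1056 = 1379 bp
  5481 − 2435 = 3046 bp
  6976 − 5481 = 1495 bp
  7356 − 6976 = 380 bp
  8460 − 7356 = 1104 bp
Sorted largest to smallest: 3046, 1495, 1379, 1104, 1056, 380 bp.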